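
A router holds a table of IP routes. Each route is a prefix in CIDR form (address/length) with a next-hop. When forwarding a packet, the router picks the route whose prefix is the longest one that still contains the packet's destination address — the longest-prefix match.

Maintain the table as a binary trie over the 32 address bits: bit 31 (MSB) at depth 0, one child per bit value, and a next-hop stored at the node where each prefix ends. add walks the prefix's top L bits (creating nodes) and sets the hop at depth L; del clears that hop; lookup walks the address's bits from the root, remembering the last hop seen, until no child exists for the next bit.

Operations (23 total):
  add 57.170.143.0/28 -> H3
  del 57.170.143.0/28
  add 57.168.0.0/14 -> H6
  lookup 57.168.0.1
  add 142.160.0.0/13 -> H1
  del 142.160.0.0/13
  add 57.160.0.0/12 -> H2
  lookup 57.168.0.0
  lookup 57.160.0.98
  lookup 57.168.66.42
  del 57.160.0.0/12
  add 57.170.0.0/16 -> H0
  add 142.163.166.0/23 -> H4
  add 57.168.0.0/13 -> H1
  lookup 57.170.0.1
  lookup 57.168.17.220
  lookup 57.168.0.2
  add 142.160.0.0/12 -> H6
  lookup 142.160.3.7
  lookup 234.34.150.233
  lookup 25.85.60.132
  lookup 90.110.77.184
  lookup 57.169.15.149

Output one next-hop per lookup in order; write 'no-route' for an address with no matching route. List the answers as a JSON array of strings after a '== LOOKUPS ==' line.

Apply in order:
  add 57.170.143.0/28 -> H3 at depth 28
  - 57.170.143.0/28 clear@28
  add 57.168.0.0/14 -> H6 at depth 14
  Q 57.168.0.1: descend 00111001101010 ; hops seen [H6] ; pick H6
  add 142.160.0.0/13 -> H1 at depth 13
  - 142.160.0.0/13 clear@13
  add 57.160.0.0/12 -> H2 at depth 12
  Q 57.168.0.0: descend 00111001101010 ; hops seen [H2,H6] ; pick H6
  Q 57.160.0.98: descend 001110011010 ; hops seen [H2] ; pick H2
  Q 57.168.66.42: descend 00111001101010 ; hops seen [H2,H6] ; pick H6
  - 57.160.0.0/12 clear@12
  add 57.170.0.0/16 -> H0 at depth 16
  add 142.163.166.0/23 -> H4 at depth 23
  add 57.168.0.0/13 -> H1 at depth 13
  Q 57.170.0.1: descend 0011100110101010 ; hops seen [H1,H6,H0] ; pick H0
  Q 57.168.17.220: descend 00111001101010 ; hops seen [H1,H6] ; pick H6
  Q 57.168.0.2: descend 00111001101010 ; hops seen [H1,H6] ; pick H6
  add 142.160.0.0/12 -> H6 at depth 12
  Q 142.160.3.7: descend 10001110101000 ; hops seen [H6] ; pick H6
  Q 234.34.150.233: descend 1 ; hops seen [∅] ; pick no-route
  Q 25.85.60.132: descend 00 ; hops seen [∅] ; pick no-route
  Q 90.110.77.184: descend 0 ; hops seen [∅] ; pick no-route
  Q 57.169.15.149: descend 00111001101010 ; hops seen [H1,H6] ; pick H6

== LOOKUPS ==
["H6","H6","H2","H6","H0","H6","H6","H6","no-route","no-route","no-route","H6"]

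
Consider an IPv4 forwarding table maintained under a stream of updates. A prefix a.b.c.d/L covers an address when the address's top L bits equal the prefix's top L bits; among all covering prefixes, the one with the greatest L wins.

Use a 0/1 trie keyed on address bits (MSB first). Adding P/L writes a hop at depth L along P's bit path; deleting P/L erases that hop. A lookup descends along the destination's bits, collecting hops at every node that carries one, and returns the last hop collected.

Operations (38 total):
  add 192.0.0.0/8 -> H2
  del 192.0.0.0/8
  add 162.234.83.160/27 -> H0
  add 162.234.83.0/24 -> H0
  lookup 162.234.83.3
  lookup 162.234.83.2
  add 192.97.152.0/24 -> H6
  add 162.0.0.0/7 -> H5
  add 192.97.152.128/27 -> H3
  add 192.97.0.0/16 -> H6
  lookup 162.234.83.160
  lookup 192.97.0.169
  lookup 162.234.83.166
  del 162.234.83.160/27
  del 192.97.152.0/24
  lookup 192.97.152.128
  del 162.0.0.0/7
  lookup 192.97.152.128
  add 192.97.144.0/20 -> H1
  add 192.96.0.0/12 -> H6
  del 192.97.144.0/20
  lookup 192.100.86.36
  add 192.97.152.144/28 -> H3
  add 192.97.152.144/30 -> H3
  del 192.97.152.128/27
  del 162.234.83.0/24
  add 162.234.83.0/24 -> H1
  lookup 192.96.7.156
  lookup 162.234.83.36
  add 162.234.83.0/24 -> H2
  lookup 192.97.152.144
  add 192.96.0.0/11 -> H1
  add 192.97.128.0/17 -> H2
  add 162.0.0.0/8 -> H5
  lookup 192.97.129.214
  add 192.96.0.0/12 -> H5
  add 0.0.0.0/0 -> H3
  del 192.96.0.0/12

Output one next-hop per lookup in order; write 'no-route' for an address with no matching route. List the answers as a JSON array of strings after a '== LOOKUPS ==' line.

Apply in order:
  + 192.0.0.0/8 (H2) depth=8
  del 192.0.0.0/8 (clear depth 8)
  + 162.234.83.160/27 (H0) depth=27
  + 162.234.83.0/24 (H0) depth=24
  ? 162.234.83.3  path d0:-→d1:-→d2:-→d3:-→d4:-→d5:-→d6:-→d7:-→d8:-→d9:-→d10:-→d11:-→d12:-→d13:-→d14:-→d15:-→d16:-→d17:-→d18:-→d19:-→d20:-→d21:-→d22:-→d23:-→d24:H0  best=H0
  ? 162.234.83.2  path d0:-→d1:-→d2:-→d3:-→d4:-→d5:-→d6:-→d7:-→d8:-→d9:-→d10:-→d11:-→d12:-→d13:-→d14:-→d15:-→d16:-→d17:-→d18:-→d19:-→d20:-→d21:-→d22:-→d23:-→d24:H0  best=H0
  + 192.97.152.0/24 (H6) depth=24
  + 162.0.0.0/7 (H5) depth=7
  + 192.97.152.128/27 (H3) depth=27
  + 192.97.0.0/16 (H6) depth=16
  ? 162.234.83.160  path d0:-→d1:-→d2:-→d3:-→d4:-→d5:-→d6:-→d7:H5→d8:-→d9:-→d10:-→d11:-→d12:-→d13:-→d14:-→d15:-→d16:-→d17:-→d18:-→d19:-→d20:-→d21:-→d22:-→d23:-→d24:H0→d25:-→d26:-→d27:H0  best=H0
  ? 192.97.0.169  path d0:-→d1:-→d2:-→d3:-→d4:-→d5:-→d6:-→d7:-→d8:-→d9:-→d10:-→d11:-→d12:-→d13:-→d14:-→d15:-→d16:H6  best=H6
  ? 162.234.83.166  path d0:-→d1:-→d2:-→d3:-→d4:-→d5:-→d6:-→d7:H5→d8:-→d9:-→d10:-→d11:-→d12:-→d13:-→d14:-→d15:-→d16:-→d17:-→d18:-→d19:-→d20:-→d21:-→d22:-→d23:-→d24:H0→d25:-→d26:-→d27:H0  best=H0
  del 162.234.83.160/27 (clear depth 27)
  del 192.97.152.0/24 (clear depth 24)
  ? 192.97.152.128  path d0:-→d1:-→d2:-→d3:-→d4:-→d5:-→d6:-→d7:-→d8:-→d9:-→d10:-→d11:-→d12:-→d13:-→d14:-→d15:-→d16:H6→d17:-→d18:-→d19:-→d20:-→d21:-→d22:-→d23:-→d24:-→d25:-→d26:-→d27:H3  best=H3
  del 162.0.0.0/7 (clear depth 7)
  ? 192.97.152.128  path d0:-→d1:-→d2:-→d3:-→d4:-→d5:-→d6:-→d7:-→d8:-→d9:-→d10:-→d11:-→d12:-→d13:-→d14:-→d15:-→d16:H6→d17:-→d18:-→d19:-→d20:-→d21:-→d22:-→d23:-→d24:-→d25:-→d26:-→d27:H3  best=H3
  + 192.97.144.0/20 (H1) depth=20
  + 192.96.0.0/12 (H6) depth=12
  del 192.97.144.0/20 (clear depth 20)
  ? 192.100.86.36  path d0:-→d1:-→d2:-→d3:-→d4:-→d5:-→d6:-→d7:-→d8:-→d9:-→d10:-→d11:-→d12:H6→d13:-  best=H6
  + 192.97.152.144/28 (H3) depth=28
  + 192.97.152.144/30 (H3) depth=30
  del 192.97.152.128/27 (clear depth 27)
  del 162.234.83.0/24 (clear depth 24)
  + 162.234.83.0/24 (H1) depth=24
  ? 192.96.7.156  path d0:-→d1:-→d2:-→d3:-→d4:-→d5:-→d6:-→d7:-→d8:-→d9:-→d10:-→d11:-→d12:H6→d13:-→d14:-→d15:-  best=H6
  ? 162.234.83.36  path d0:-→d1:-→d2:-→d3:-→d4:-→d5:-→d6:-→d7:-→d8:-→d9:-→d10:-→d11:-→d12:-→d13:-→d14:-→d15:-→d16:-→d17:-→d18:-→d19:-→d20:-→d21:-→d22:-→d23:-→d24:H1  best=H1
  + 162.234.83.0/24 (H2) depth=24
  ? 192.97.152.144  path d0:-→d1:-→d2:-→d3:-→d4:-→d5:-→d6:-→d7:-→d8:-→d9:-→d10:-→d11:-→d12:H6→d13:-→d14:-→d15:-→d16:H6→d17:-→d18:-→d19:-→d20:-→d21:-→d22:-→d23:-→d24:-→d25:-→d26:-→d27:-→d28:H3→d29:-→d30:H3  best=H3
  + 192.96.0.0/11 (H1) depth=11
  + 192.97.128.0/17 (H2) depth=17
  + 162.0.0.0/8 (H5) depth=8
  ? 192.97.129.214  path d0:-→d1:-→d2:-→d3:-→d4:-→d5:-→d6:-→d7:-→d8:-→d9:-→d10:-→d11:H1→d12:H6→d13:-→d14:-→d15:-→d16:H6→d17:H2→d18:-→d19:-  best=H2
  + 192.96.0.0/12 (H5) depth=12
  + 0.0.0.0/0 (H3) depth=0
  del 192.96.0.0/12 (clear depth 12)

== LOOKUPS ==
["H0","H0","H0","H6","H0","H3","H3","H6","H6","H1","H3","H2"]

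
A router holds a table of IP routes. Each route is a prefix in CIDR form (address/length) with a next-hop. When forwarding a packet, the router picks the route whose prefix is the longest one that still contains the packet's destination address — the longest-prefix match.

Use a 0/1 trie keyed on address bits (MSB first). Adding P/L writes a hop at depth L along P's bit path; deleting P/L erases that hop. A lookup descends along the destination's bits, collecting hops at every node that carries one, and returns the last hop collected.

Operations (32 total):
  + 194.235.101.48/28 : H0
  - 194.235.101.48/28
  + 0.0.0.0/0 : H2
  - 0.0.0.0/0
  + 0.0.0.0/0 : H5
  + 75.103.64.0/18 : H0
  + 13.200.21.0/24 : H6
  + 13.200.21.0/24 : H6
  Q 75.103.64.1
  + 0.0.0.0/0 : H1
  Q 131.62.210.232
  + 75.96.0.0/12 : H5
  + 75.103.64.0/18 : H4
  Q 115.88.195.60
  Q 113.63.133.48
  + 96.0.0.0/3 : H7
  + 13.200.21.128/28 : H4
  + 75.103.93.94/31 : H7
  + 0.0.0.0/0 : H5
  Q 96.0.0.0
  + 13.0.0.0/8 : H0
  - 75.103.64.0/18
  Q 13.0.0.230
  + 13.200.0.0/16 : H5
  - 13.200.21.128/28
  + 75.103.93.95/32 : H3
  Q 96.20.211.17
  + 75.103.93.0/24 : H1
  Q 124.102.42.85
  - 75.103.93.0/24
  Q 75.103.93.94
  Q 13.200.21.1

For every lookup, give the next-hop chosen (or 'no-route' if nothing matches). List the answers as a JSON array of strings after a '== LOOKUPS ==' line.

Apply in order:
  add 194.235.101.48/28 -> H0 at depth 28
  - 194.235.101.48/28 clear@28
  add 0.0.0.0/0 -> H2 at depth 0
  - 0.0.0.0/0 clear@0
  add 0.0.0.0/0 -> H5 at depth 0
  add 75.103.64.0/18 -> H0 at depth 18
  add 13.200.21.0/24 -> H6 at depth 24
  add 13.200.21.0/24 -> H6 at depth 24
  Q 75.103.64.1: descend 010010110110011101 ; hops seen [H5,H0] ; pick H0
  add 0.0.0.0/0 -> H1 at depth 0
  Q 131.62.210.232: descend 1 ; hops seen [H1] ; pick H1
  add 75.96.0.0/12 -> H5 at depth 12
  add 75.103.64.0/18 -> H4 at depth 18
  Q 115.88.195.60: descend 01 ; hops seen [H1] ; pick H1
  Q 113.63.133.48: descend 01 ; hops seen [H1] ; pick H1
  add 96.0.0.0/3 -> H7 at depth 3
  add 13.200.21.128/28 -> H4 at depth 28
  add 75.103.93.94/31 -> H7 at depth 31
  add 0.0.0.0/0 -> H5 at depth 0
  Q 96.0.0.0: descend 011 ; hops seen [H5,H7] ; pick H7
  add 13.0.0.0/8 -> H0 at depth 8
  - 75.103.64.0/18 clear@18
  Q 13.0.0.230: descend 00001101 ; hops seen [H5,H0] ; pick H0
  add 13.200.0.0/16 -> H5 at depth 16
  - 13.200.21.128/28 clear@28
  add 75.103.93.95/32 -> H3 at depth 32
  Q 96.20.211.17: descend 011 ; hops seen [H5,H7] ; pick H7
  add 75.103.93.0/24 -> H1 at depth 24
  Q 124.102.42.85: descend 011 ; hops seen [H5,H7] ; pick H7
  - 75.103.93.0/24 clear@24
  Q 75.103.93.94: descend 0100101101100111010111010101111 ; hops seen [H5,H5,H7] ; pick H7
  Q 13.200.21.1: descend 000011011100100000010101 ; hops seen [H5,H0,H5,H6] ; pick H6

== LOOKUPS ==
["H0","H1","H1","H1","H7","H0","H7","H7","H7","H6"]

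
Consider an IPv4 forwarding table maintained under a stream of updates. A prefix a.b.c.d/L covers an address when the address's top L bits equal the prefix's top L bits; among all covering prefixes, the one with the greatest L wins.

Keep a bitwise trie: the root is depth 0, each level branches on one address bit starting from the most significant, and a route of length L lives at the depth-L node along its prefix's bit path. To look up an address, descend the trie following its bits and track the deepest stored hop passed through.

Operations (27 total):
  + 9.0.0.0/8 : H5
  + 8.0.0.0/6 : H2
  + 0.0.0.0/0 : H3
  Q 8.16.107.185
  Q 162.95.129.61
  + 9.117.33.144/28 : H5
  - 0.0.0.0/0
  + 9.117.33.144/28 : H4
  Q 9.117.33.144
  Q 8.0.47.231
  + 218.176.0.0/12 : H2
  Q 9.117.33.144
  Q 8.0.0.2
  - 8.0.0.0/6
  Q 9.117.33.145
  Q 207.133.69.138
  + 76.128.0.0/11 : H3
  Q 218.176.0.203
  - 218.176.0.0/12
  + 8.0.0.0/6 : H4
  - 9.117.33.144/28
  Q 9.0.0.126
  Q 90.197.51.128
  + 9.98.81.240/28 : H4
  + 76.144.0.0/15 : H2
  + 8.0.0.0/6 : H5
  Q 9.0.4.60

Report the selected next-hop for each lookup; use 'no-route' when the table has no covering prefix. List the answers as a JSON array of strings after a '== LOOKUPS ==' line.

Trace:
  add 9.0.0.0/8 -> H5 at depth 8
  add 8.0.0.0/6 -> H2 at depth 6
  add 0.0.0.0/0 -> H3 at depth 0
  ? 8.16.107.185  path d0:H3→d1:-→d2:-→d3:-→d4:-→d5:-→d6:H2→d7:-  best=H2
  ? 162.95.129.61  path d0:H3  best=H3
  add 9.117.33.144/28 -> H5 at depth 28
  - 0.0.0.0/0 clear@0
  add 9.117.33.144/28 -> H4 at depth 28
  ? 9.117.33.144  path d0:-→d1:-→d2:-→d3:-→d4:-→d5:-→d6:H2→d7:-→d8:H5→d9:-→d10:-→d11:-→d12:-→d13:-→d14:-→d15:-→d16:-→d17:-→d18:-→d19:-→d20:-→d21:-→d22:-→d23:-→d24:-→d25:-→d26:-→d27:-→d28:H4  best=H4
  ? 8.0.47.231  path d0:-→d1:-→d2:-→d3:-→d4:-→d5:-→d6:H2→d7:-  best=H2
  add 218.176.0.0/12 -> H2 at depth 12
  ? 9.117.33.144  path d0:-→d1:-→d2:-→d3:-→d4:-→d5:-→d6:H2→d7:-→d8:H5→d9:-→d10:-→d11:-→d12:-→d13:-→d14:-→d15:-→d16:-→d17:-→d18:-→d19:-→d20:-→d21:-→d22:-→d23:-→d24:-→d25:-→d26:-→d27:-→d28:H4  best=H4
  ? 8.0.0.2  path d0:-→d1:-→d2:-→d3:-→d4:-→d5:-→d6:H2→d7:-  best=H2
  - 8.0.0.0/6 clear@6
  ? 9.117.33.145  path d0:-→d1:-→d2:-→d3:-→d4:-→d5:-→d6:-→d7:-→d8:H5→d9:-→d10:-→d11:-→d12:-→d13:-→d14:-→d15:-→d16:-→d17:-→d18:-→d19:-→d20:-→d21:-→d22:-→d23:-→d24:-→d25:-→d26:-→d27:-→d28:H4  best=H4
  ? 207.133.69.138  path d0:-→d1:-→d2:-→d3:-  best=no-route
  add 76.128.0.0/11 -> H3 at depth 11
  ? 218.176.0.203  path d0:-→d1:-→d2:-→d3:-→d4:-→d5:-→d6:-→d7:-→d8:-→d9:-→d10:-→d11:-→d12:H2  best=H2
  - 218.176.0.0/12 clear@12
  add 8.0.0.0/6 -> H4 at depth 6
  - 9.117.33.144/28 clear@28
  ? 9.0.0.126  path d0:-→d1:-→d2:-→d3:-→d4:-→d5:-→d6:H4→d7:-→d8:H5→d9:-  best=H5
  ? 90.197.51.128  path d0:-→d1:-→d2:-→d3:-  best=no-route
  add 9.98.81.240/28 -> H4 at depth 28
  add 76.144.0.0/15 -> H2 at depth 15
  add 8.0.0.0/6 -> H5 at depth 6
  ? 9.0.4.60  path d0:-→d1:-→d2:-→d3:-→d4:-→d5:-→d6:H5→d7:-→d8:H5→d9:-  best=H5

== LOOKUPS ==
["H2","H3","H4","H2","H4","H2","H4","no-route","H2","H5","no-route","H5"]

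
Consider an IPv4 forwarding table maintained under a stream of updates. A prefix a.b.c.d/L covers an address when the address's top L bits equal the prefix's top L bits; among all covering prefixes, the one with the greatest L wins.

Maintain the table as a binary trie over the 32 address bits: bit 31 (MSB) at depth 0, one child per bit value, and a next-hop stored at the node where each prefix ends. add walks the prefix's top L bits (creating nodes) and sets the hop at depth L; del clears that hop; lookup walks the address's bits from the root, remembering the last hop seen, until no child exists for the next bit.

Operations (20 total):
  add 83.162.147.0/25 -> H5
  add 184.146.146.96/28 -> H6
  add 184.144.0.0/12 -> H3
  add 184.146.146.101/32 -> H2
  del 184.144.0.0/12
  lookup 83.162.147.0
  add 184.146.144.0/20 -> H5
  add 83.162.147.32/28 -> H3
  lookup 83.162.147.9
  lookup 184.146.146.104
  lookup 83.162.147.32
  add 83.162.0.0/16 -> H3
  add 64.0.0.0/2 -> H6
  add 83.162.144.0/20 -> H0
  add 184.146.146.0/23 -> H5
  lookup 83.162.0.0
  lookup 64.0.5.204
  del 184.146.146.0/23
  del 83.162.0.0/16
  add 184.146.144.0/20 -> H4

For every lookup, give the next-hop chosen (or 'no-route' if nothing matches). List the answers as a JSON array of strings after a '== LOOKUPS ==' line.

Trace:
  + 83.162.147.0/25 (H5) depth=25
  + 184.146.146.96/28 (H6) depth=28
  + 184.144.0.0/12 (H3) depth=12
  + 184.146.146.101/32 (H2) depth=32
  - 184.144.0.0/12 clear@12
  Q 83.162.147.0: descend 0101001110100010100100110 ; hops seen [H5] ; pick H5
  + 184.146.144.0/20 (H5) depth=20
  + 83.162.147.32/28 (H3) depth=28
  Q 83.162.147.9: descend 01010011101000101001001100 ; hops seen [H5] ; pick H5
  Q 184.146.146.104: descend 1011100010010010100100100110 ; hops seen [H5,H6] ; pick H6
  Q 83.162.147.32: descend 0101001110100010100100110010 ; hops seen [H5,H3] ; pick H3
  + 83.162.0.0/16 (H3) depth=16
  + 64.0.0.0/2 (H6) depth=2
  + 83.162.144.0/20 (H0) depth=20
  + 184.146.146.0/23 (H5) depth=23
  Q 83.162.0.0: descend 0101001110100010 ; hops seen [H6,H3] ; pick H3
  Q 64.0.5.204: descend 010 ; hops seen [H6] ; pick H6
  - 184.146.146.0/23 clear@23
  - 83.162.0.0/16 clear@16
  + 184.146.144.0/20 (H4) depth=20

== LOOKUPS ==
["H5","H5","H6","H3","H3","H6"]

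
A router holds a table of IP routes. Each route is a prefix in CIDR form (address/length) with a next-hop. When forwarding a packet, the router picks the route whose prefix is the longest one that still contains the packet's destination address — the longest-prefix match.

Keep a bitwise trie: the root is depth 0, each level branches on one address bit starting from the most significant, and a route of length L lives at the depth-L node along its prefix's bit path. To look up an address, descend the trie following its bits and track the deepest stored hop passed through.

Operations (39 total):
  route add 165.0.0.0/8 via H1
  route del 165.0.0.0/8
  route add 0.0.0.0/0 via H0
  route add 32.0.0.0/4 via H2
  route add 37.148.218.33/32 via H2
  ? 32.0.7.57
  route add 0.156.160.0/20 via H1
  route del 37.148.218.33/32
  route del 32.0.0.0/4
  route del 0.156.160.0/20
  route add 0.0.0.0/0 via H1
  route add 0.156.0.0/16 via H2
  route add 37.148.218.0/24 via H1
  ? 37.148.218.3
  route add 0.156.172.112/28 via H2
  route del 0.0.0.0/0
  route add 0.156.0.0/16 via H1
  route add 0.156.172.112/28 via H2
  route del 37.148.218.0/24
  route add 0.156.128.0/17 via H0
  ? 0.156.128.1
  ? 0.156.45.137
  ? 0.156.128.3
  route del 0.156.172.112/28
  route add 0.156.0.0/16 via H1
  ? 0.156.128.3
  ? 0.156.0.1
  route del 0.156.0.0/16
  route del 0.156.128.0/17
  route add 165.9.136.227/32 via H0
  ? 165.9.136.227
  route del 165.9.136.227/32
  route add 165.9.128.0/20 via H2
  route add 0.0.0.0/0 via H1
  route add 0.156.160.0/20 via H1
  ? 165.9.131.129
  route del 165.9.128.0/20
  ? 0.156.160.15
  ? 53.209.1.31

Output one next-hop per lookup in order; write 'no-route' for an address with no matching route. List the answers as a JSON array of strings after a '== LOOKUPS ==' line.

Apply in order:
  add 165.0.0.0/8 -> H1 at depth 8
  del 165.0.0.0/8 (clear depth 8)
  add 0.0.0.0/0 -> H0 at depth 0
  add 32.0.0.0/4 -> H2 at depth 4
  add 37.148.218.33/32 -> H2 at depth 32
  ? 32.0.7.57  path d0:H0→d1:-→d2:-→d3:-→d4:H2→d5:-  best=H2
  add 0.156.160.0/20 -> H1 at depth 20
  del 37.148.218.33/32 (clear depth 32)
  del 32.0.0.0/4 (clear depth 4)
  del 0.156.160.0/20 (clear depth 20)
  add 0.0.0.0/0 -> H1 at depth 0
  add 0.156.0.0/16 -> H2 at depth 16
  add 37.148.218.0/24 -> H1 at depth 24
  ? 37.148.218.3  path d0:H1→d1:-→d2:-→d3:-→d4:-→d5:-→d6:-→d7:-→d8:-→d9:-→d10:-→d11:-→d12:-→d13:-→d14:-→d15:-→d16:-→d17:-→d18:-→d19:-→d20:-→d21:-→d22:-→d23:-→d24:H1→d25:-→d26:-  best=H1
  add 0.156.172.112/28 -> H2 at depth 28
  del 0.0.0.0/0 (clear depth 0)
  add 0.156.0.0/16 -> H1 at depth 16
  add 0.156.172.112/28 -> H2 at depth 28
  del 37.148.218.0/24 (clear depth 24)
  add 0.156.128.0/17 -> H0 at depth 17
  ? 0.156.128.1  path d0:-→d1:-→d2:-→d3:-→d4:-→d5:-→d6:-→d7:-→d8:-→d9:-→d10:-→d11:-→d12:-→d13:-→d14:-→d15:-→d16:H1→d17:H0→d18:-  best=H0
  ? 0.156.45.137  path d0:-→d1:-→d2:-→d3:-→d4:-→d5:-→d6:-→d7:-→d8:-→d9:-→d10:-→d11:-→d12:-→d13:-→d14:-→d15:-→d16:H1  best=H1
  ? 0.156.128.3  path d0:-→d1:-→d2:-→d3:-→d4:-→d5:-→d6:-→d7:-→d8:-→d9:-→d10:-→d11:-→d12:-→d13:-→d14:-→d15:-→d16:H1→d17:H0→d18:-  best=H0
  del 0.156.172.112/28 (clear depth 28)
  add 0.156.0.0/16 -> H1 at depth 16
  ? 0.156.128.3  path d0:-→d1:-→d2:-→d3:-→d4:-→d5:-→d6:-→d7:-→d8:-→d9:-→d10:-→d11:-→d12:-→d13:-→d14:-→d15:-→d16:H1→d17:H0→d18:-  best=H0
  ? 0.156.0.1  path d0:-→d1:-→d2:-→d3:-→d4:-→d5:-→d6:-→d7:-→d8:-→d9:-→d10:-→d11:-→d12:-→d13:-→d14:-→d15:-→d16:H1  best=H1
  del 0.156.0.0/16 (clear depth 16)
  del 0.156.128.0/17 (clear depth 17)
  add 165.9.136.227/32 -> H0 at depth 32
  ? 165.9.136.227  path d0:-→d1:-→d2:-→d3:-→d4:-→d5:-→d6:-→d7:-→d8:-→d9:-→d10:-→d11:-→d12:-→d13:-→d14:-→d15:-→d16:-→d17:-→d18:-→d19:-→d20:-→d21:-→d22:-→d23:-→d24:-→d25:-→d26:-→d27:-→d28:-→d29:-→d30:-→d31:-→d32:H0  best=H0
  del 165.9.136.227/32 (clear depth 32)
  add 165.9.128.0/20 -> H2 at depth 20
  add 0.0.0.0/0 -> H1 at depth 0
  add 0.156.160.0/20 -> H1 at depth 20
  ? 165.9.131.129  path d0:H1→d1:-→d2:-→d3:-→d4:-→d5:-→d6:-→d7:-→d8:-→d9:-→d10:-→d11:-→d12:-→d13:-→d14:-→d15:-→d16:-→d17:-→d18:-→d19:-→d20:H2  best=H2
  del 165.9.128.0/20 (clear depth 20)
  ? 0.156.160.15  path d0:H1→d1:-→d2:-→d3:-→d4:-→d5:-→d6:-→d7:-→d8:-→d9:-→d10:-→d11:-→d12:-→d13:-→d14:-→d15:-→d16:-→d17:-→d18:-→d19:-→d20:H1  best=H1
  ? 53.209.1.31  path d0:H1→d1:-→d2:-→d3:-  best=H1

== LOOKUPS ==
["H2","H1","H0","H1","H0","H0","H1","H0","H2","H1","H1"]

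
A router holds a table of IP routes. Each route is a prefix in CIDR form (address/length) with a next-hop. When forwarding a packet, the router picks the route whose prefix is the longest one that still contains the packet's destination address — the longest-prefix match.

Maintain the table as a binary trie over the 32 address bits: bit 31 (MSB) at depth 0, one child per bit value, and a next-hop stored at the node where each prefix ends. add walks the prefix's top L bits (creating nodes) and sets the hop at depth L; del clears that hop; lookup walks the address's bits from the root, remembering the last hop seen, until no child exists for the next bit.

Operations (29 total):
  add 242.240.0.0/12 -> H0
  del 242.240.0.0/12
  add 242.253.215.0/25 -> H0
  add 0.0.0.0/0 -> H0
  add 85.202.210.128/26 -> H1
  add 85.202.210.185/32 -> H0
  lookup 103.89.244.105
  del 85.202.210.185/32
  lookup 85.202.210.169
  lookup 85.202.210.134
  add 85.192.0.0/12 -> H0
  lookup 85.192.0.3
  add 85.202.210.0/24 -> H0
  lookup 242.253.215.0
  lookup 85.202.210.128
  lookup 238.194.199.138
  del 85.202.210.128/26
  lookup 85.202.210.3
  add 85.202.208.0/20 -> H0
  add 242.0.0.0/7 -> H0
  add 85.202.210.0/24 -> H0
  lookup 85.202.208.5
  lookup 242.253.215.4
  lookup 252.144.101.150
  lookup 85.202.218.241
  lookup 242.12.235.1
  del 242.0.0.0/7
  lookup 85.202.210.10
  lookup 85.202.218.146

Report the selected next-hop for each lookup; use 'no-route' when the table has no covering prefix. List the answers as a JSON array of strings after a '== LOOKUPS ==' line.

Apply in order:
  add 242.240.0.0/12 -> H0 at depth 12
  - 242.240.0.0/12 clear@12
  add 242.253.215.0/25 -> H0 at depth 25
  add 0.0.0.0/0 -> H0 at depth 0
  add 85.202.210.128/26 -> H1 at depth 26
  add 85.202.210.185/32 -> H0 at depth 32
  Q 103.89.244.105: descend 01 ; hops seen [H0] ; pick H0
  - 85.202.210.185/32 clear@32
  Q 85.202.210.169: descend 010101011100101011010010101 ; hops seen [H0,H1] ; pick H1
  Q 85.202.210.134: descend 01010101110010101101001010 ; hops seen [H0,H1] ; pick H1
  add 85.192.0.0/12 -> H0 at depth 12
  Q 85.192.0.3: descend 010101011100 ; hops seen [H0,H0] ; pick H0
  add 85.202.210.0/24 -> H0 at depth 24
  Q 242.253.215.0: descend 1111001011111101110101110 ; hops seen [H0,H0] ; pick H0
  Q 85.202.210.128: descend 01010101110010101101001010 ; hops seen [H0,H0,H0,H1] ; pick H1
  Q 238.194.199.138: descend 111 ; hops seen [H0] ; pick H0
  - 85.202.210.128/26 clear@26
  Q 85.202.210.3: descend 010101011100101011010010 ; hops seen [H0,H0,H0] ; pick H0
  add 85.202.208.0/20 -> H0 at depth 20
  add 242.0.0.0/7 -> H0 at depth 7
  add 85.202.210.0/24 -> H0 at depth 24
  Q 85.202.208.5: descend 0101010111001010110100 ; hops seen [H0,H0,H0] ; pick H0
  Q 242.253.215.4: descend 1111001011111101110101110 ; hops seen [H0,H0,H0] ; pick H0
  Q 252.144.101.150: descend 1111 ; hops seen [H0] ; pick H0
  Q 85.202.218.241: descend 01010101110010101101 ; hops seen [H0,H0,H0] ; pick H0
  Q 242.12.235.1: descend 11110010 ; hops seen [H0,H0] ; pick H0
  - 242.0.0.0/7 clear@7
  Q 85.202.210.10: descend 010101011100101011010010 ; hops seen [H0,H0,H0,H0] ; pick H0
  Q 85.202.218.146: descend 01010101110010101101 ; hops seen [H0,H0,H0] ; pick H0

== LOOKUPS ==
["H0","H1","H1","H0","H0","H1","H0","H0","H0","H0","H0","H0","H0","H0","H0"]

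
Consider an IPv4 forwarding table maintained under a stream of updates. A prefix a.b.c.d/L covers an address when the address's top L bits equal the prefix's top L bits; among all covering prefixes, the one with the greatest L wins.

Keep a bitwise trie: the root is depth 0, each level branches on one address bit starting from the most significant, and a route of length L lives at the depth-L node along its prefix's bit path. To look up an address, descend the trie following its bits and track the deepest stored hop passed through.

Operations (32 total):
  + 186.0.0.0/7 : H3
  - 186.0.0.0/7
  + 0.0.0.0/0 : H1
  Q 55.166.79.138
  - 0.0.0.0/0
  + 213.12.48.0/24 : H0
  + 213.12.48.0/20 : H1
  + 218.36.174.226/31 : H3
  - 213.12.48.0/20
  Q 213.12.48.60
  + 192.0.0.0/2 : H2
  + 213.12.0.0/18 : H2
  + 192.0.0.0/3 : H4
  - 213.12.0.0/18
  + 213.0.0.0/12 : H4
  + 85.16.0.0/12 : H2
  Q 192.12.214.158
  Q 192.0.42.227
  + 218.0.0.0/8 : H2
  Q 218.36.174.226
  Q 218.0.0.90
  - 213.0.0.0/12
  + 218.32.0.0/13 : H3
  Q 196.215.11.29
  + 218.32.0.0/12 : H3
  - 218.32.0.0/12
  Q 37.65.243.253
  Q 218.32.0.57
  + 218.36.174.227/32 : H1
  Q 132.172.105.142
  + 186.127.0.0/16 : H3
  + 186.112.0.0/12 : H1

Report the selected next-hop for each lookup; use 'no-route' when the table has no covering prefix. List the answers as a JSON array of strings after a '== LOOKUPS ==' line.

Trace:
  + 186.0.0.0/7 (H3) depth=7
  - 186.0.0.0/7 clear@7
  + 0.0.0.0/0 (H1) depth=0
  lookup 55.166.79.138: bits ε walk d0:H1 -> H1
  - 0.0.0.0/0 clear@0
  + 213.12.48.0/24 (H0) depth=24
  + 213.12.48.0/20 (H1) depth=20
  + 218.36.174.226/31 (H3) depth=31
  - 213.12.48.0/20 clear@20
  lookup 213.12.48.60: bits 110101010000110000110000 walk d0:-→d1:-→d2:-→d3:-→d4:-→d5:-→d6:-→d7:-→d8:-→d9:-→d10:-→d11:-→d12:-→d13:-→d14:-→d15:-→d16:-→d17:-→d18:-→d19:-→d20:-→d21:-→d22:-→d23:-→d24:H0 -> H0
  + 192.0.0.0/2 (H2) depth=2
  + 213.12.0.0/18 (H2) depth=18
  + 192.0.0.0/3 (H4) depth=3
  - 213.12.0.0/18 clear@18
  + 213.0.0.0/12 (H4) depth=12
  + 85.16.0.0/12 (H2) depth=12
  lookup 192.12.214.158: bits 110 walk d0:-→d1:-→d2:H2→d3:H4 -> H4
  lookup 192.0.42.227: bits 110 walk d0:-→d1:-→d2:H2→d3:H4 -> H4
  + 218.0.0.0/8 (H2) depth=8
  lookup 218.36.174.226: bits 1101101000100100101011101110001 walk d0:-→d1:-→d2:H2→d3:H4→d4:-→d5:-→d6:-→d7:-→d8:H2→d9:-→d10:-→d11:-→d12:-→d13:-→d14:-→d15:-→d16:-→d17:-→d18:-→d19:-→d20:-→d21:-→d22:-→d23:-→d24:-→d25:-→d26:-→d27:-→d28:-→d29:-→d30:-→d31:H3 -> H3
  lookup 218.0.0.90: bits 1101101000 walk d0:-→d1:-→d2:H2→d3:H4→d4:-→d5:-→d6:-→d7:-→d8:H2→d9:-→d10:- -> H2
  - 213.0.0.0/12 clear@12
  + 218.32.0.0/13 (H3) depth=13
  lookup 196.215.11.29: bits 110 walk d0:-→d1:-→d2:H2→d3:H4 -> H4
  + 218.32.0.0/12 (H3) depth=12
  - 218.32.0.0/12 clear@12
  lookup 37.65.243.253: bits 0 walk d0:-→d1:- -> no-route
  lookup 218.32.0.57: bits 1101101000100 walk d0:-→d1:-→d2:H2→d3:H4→d4:-→d5:-→d6:-→d7:-→d8:H2→d9:-→d10:-→d11:-→d12:-→d13:H3 -> H3
  + 218.36.174.227/32 (H1) depth=32
  lookup 132.172.105.142: bits 10 walk d0:-→d1:-→d2:- -> no-route
  + 186.127.0.0/16 (H3) depth=16
  + 186.112.0.0/12 (H1) depth=12

== LOOKUPS ==
["H1","H0","H4","H4","H3","H2","H4","no-route","H3","no-route"]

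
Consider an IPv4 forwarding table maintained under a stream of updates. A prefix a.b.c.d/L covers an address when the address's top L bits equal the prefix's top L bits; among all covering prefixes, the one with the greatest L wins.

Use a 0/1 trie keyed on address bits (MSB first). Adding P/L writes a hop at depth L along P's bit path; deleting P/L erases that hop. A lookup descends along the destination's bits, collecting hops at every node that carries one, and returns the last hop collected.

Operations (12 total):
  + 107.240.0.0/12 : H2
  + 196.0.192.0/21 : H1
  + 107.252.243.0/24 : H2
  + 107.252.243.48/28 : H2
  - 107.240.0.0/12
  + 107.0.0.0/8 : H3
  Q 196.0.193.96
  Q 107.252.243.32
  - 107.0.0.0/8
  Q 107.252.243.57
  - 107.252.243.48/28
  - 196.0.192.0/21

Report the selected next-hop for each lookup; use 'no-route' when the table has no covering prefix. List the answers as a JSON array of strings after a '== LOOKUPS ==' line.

Trace:
  add 107.240.0.0/12 -> H2 at depth 12
  add 196.0.192.0/21 -> H1 at depth 21
  add 107.252.243.0/24 -> H2 at depth 24
  add 107.252.243.48/28 -> H2 at depth 28
  del 107.240.0.0/12 (clear depth 12)
  add 107.0.0.0/8 -> H3 at depth 8
  lookup 196.0.193.96: bits 110001000000000011000 walk d0:-→d1:-→d2:-→d3:-→d4:-→d5:-→d6:-→d7:-→d8:-→d9:-→d10:-→d11:-→d12:-→d13:-→d14:-→d15:-→d16:-→d17:-→d18:-→d19:-→d20:-→d21:H1 -> H1
  lookup 107.252.243.32: bits 011010111111110011110011001 walk d0:-→d1:-→d2:-→d3:-→d4:-→d5:-→d6:-→d7:-→d8:H3→d9:-→d10:-→d11:-→d12:-→d13:-→d14:-→d15:-→d16:-→d17:-→d18:-→d19:-→d20:-→d21:-→d22:-→d23:-→d24:H2→d25:-→d26:-→d27:- -> H2
  del 107.0.0.0/8 (clear depth 8)
  lookup 107.252.243.57: bits 0110101111111100111100110011 walk d0:-→d1:-→d2:-→d3:-→d4:-→d5:-→d6:-→d7:-→d8:-→d9:-→d10:-→d11:-→d12:-→d13:-→d14:-→d15:-→d16:-→d17:-→d18:-→d19:-→d20:-→d21:-→d22:-→d23:-→d24:H2→d25:-→d26:-→d27:-→d28:H2 -> H2
  del 107.252.243.48/28 (clear depth 28)
  del 196.0.192.0/21 (clear depth 21)

== LOOKUPS ==
["H1","H2","H2"]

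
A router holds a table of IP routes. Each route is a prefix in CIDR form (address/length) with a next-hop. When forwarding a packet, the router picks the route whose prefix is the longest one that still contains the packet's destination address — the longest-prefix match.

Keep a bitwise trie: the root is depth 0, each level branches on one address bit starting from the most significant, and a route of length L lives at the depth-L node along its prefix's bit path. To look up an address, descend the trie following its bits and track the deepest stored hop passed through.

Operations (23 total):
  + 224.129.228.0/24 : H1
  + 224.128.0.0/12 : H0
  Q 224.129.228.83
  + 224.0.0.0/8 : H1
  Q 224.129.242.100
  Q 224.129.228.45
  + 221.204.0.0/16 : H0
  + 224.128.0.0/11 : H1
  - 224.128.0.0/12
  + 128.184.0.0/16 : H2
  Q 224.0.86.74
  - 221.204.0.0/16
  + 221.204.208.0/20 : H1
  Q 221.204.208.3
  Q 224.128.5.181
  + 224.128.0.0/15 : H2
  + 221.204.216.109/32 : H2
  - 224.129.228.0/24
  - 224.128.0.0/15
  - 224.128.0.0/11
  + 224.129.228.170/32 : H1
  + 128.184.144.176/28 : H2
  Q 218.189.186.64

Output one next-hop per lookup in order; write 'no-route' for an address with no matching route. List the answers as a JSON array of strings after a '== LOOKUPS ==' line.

Apply in order:
  add 224.129.228.0/24 -> H1 at depth 24
  add 224.128.0.0/12 -> H0 at depth 12
  lookup 224.129.228.83: bits 111000001000000111100100 walk d0:-→d1:-→d2:-→d3:-→d4:-→d5:-→d6:-→d7:-→d8:-→d9:-→d10:-→d11:-→d12:H0→d13:-→d14:-→d15:-→d16:-→d17:-→d18:-→d19:-→d20:-→d21:-→d22:-→d23:-→d24:H1 -> H1
  add 224.0.0.0/8 -> H1 at depth 8
  lookup 224.129.242.100: bits 1110000010000001111 walk d0:-→d1:-→d2:-→d3:-→d4:-→d5:-→d6:-→d7:-→d8:H1→d9:-→d10:-→d11:-→d12:H0→d13:-→d14:-→d15:-→d16:-→d17:-→d18:-→d19:- -> H0
  lookup 224.129.228.45: bits 111000001000000111100100 walk d0:-→d1:-→d2:-→d3:-→d4:-→d5:-→d6:-→d7:-→d8:H1→d9:-→d10:-→d11:-→d12:H0→d13:-→d14:-→d15:-→d16:-→d17:-→d18:-→d19:-→d20:-→d21:-→d22:-→d23:-→d24:H1 -> H1
  add 221.204.0.0/16 -> H0 at depth 16
  add 224.128.0.0/11 -> H1 at depth 11
  - 224.128.0.0/12 clear@12
  add 128.184.0.0/16 -> H2 at depth 16
  lookup 224.0.86.74: bits 11100000 walk d0:-→d1:-→d2:-→d3:-→d4:-→d5:-→d6:-→d7:-→d8:H1 -> H1
  - 221.204.0.0/16 clear@16
  add 221.204.208.0/20 -> H1 at depth 20
  lookup 221.204.208.3: bits 11011101110011001101 walk d0:-→d1:-→d2:-→d3:-→d4:-→d5:-→d6:-→d7:-→d8:-→d9:-→d10:-→d11:-→d12:-→d13:-→d14:-→d15:-→d16:-→d17:-→d18:-→d19:-→d20:H1 -> H1
  lookup 224.128.5.181: bits 111000001000000 walk d0:-→d1:-→d2:-→d3:-→d4:-→d5:-→d6:-→d7:-→d8:H1→d9:-→d10:-→d11:H1→d12:-→d13:-→d14:-→d15:- -> H1
  add 224.128.0.0/15 -> H2 at depth 15
  add 221.204.216.109/32 -> H2 at depth 32
  - 224.129.228.0/24 clear@24
  - 224.128.0.0/15 clear@15
  - 224.128.0.0/11 clear@11
  add 224.129.228.170/32 -> H1 at depth 32
  add 128.184.144.176/28 -> H2 at depth 28
  lookup 218.189.186.64: bits 11011 walk d0:-→d1:-→d2:-→d3:-→d4:-→d5:- -> no-route

== LOOKUPS ==
["H1","H0","H1","H1","H1","H1","no-route"]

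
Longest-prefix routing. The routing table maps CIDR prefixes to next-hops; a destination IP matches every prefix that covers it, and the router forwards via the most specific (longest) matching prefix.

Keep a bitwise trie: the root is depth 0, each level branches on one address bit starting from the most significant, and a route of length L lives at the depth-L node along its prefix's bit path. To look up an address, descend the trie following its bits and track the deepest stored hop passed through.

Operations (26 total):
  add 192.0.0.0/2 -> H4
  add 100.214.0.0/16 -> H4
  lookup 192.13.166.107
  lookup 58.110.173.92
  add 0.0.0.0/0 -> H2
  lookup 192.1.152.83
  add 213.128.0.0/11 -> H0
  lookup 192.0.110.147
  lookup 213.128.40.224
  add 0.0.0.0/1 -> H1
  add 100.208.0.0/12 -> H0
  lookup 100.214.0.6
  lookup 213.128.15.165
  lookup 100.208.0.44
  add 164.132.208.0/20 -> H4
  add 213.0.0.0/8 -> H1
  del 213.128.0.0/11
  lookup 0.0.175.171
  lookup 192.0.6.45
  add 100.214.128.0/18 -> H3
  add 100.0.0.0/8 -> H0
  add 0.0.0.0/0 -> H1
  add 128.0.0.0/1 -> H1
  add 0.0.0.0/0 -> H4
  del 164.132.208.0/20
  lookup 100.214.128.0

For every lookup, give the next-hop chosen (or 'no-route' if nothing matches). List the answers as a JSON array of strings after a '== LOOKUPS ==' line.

Process each operation:
  add 192.0.0.0/2 -> H4 at depth 2
  add 100.214.0.0/16 -> H4 at depth 16
  lookup 192.13.166.107: bits 11 walk d0:-→d1:-→d2:H4 -> H4
  lookup 58.110.173.92: bits 0 walk d0:-→d1:- -> no-route
  add 0.0.0.0/0 -> H2 at depth 0
  lookup 192.1.152.83: bits 11 walk d0:H2→d1:-→d2:H4 -> H4
  add 213.128.0.0/11 -> H0 at depth 11
  lookup 192.0.110.147: bits 110 walk d0:H2→d1:-→d2:H4→d3:- -> H4
  lookup 213.128.40.224: bits 11010101100 walk d0:H2→d1:-→d2:H4→d3:-→d4:-→d5:-→d6:-→d7:-→d8:-→d9:-→d10:-→d11:H0 -> H0
  add 0.0.0.0/1 -> H1 at depth 1
  add 100.208.0.0/12 -> H0 at depth 12
  lookup 100.214.0.6: bits 0110010011010110 walk d0:H2→d1:H1→d2:-→d3:-→d4:-→d5:-→d6:-→d7:-→d8:-→d9:-→d10:-→d11:-→d12:H0→d13:-→d14:-→d15:-→d16:H4 -> H4
  lookup 213.128.15.165: bits 11010101100 walk d0:H2→d1:-→d2:H4→d3:-→d4:-→d5:-→d6:-→d7:-→d8:-→d9:-→d10:-→d11:H0 -> H0
  lookup 100.208.0.44: bits 0110010011010 walk d0:H2→d1:H1→d2:-→d3:-→d4:-→d5:-→d6:-→d7:-→d8:-→d9:-→d10:-→d11:-→d12:H0→d13:- -> H0
  add 164.132.208.0/20 -> H4 at depth 20
  add 213.0.0.0/8 -> H1 at depth 8
  del 213.128.0.0/11 (clear depth 11)
  lookup 0.0.175.171: bits 0 walk d0:H2→d1:H1 -> H1
  lookup 192.0.6.45: bits 110 walk d0:H2→d1:-→d2:H4→d3:- -> H4
  add 100.214.128.0/18 -> H3 at depth 18
  add 100.0.0.0/8 -> H0 at depth 8
  add 0.0.0.0/0 -> H1 at depth 0
  add 128.0.0.0/1 -> H1 at depth 1
  add 0.0.0.0/0 -> H4 at depth 0
  del 164.132.208.0/20 (clear depth 20)
  lookup 100.214.128.0: bits 011001001101011010 walk d0:H4→d1:H1→d2:-→d3:-→d4:-→d5:-→d6:-→d7:-→d8:H0→d9:-→d10:-→d11:-→d12:H0→d13:-→d14:-→d15:-→d16:H4→d17:-→d18:H3 -> H3

== LOOKUPS ==
["H4","no-route","H4","H4","H0","H4","H0","H0","H1","H4","H3"]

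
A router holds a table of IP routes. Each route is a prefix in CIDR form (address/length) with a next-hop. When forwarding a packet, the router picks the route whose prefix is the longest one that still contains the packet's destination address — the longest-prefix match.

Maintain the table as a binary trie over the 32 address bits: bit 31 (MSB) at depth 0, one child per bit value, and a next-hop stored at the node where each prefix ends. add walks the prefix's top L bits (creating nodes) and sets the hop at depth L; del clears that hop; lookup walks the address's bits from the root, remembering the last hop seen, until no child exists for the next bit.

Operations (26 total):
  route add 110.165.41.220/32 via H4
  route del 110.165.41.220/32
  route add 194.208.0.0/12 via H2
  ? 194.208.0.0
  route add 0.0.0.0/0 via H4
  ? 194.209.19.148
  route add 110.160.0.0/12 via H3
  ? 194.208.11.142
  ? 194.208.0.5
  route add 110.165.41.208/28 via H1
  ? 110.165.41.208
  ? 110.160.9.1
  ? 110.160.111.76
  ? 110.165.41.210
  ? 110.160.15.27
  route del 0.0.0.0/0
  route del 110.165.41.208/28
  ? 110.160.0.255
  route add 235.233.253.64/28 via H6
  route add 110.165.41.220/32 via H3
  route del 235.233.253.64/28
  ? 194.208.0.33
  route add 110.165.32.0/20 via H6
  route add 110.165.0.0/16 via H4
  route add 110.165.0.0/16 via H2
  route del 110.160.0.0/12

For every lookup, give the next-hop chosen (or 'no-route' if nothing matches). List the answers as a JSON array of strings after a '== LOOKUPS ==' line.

Apply in order:
  add 110.165.41.220/32 -> H4 at depth 32
  del 110.165.41.220/32 (clear depth 32)
  add 194.208.0.0/12 -> H2 at depth 12
  Q 194.208.0.0: descend 110000101101 ; hops seen [H2] ; pick H2
  add 0.0.0.0/0 -> H4 at depth 0
  Q 194.209.19.148: descend 110000101101 ; hops seen [H4,H2] ; pick H2
  add 110.160.0.0/12 -> H3 at depth 12
  Q 194.208.11.142: descend 110000101101 ; hops seen [H4,H2] ; pick H2
  Q 194.208.0.5: descend 110000101101 ; hops seen [H4,H2] ; pick H2
  add 110.165.41.208/28 -> H1 at depth 28
  Q 110.165.41.208: descend 0110111010100101001010011101 ; hops seen [H4,H3,H1] ; pick H1
  Q 110.160.9.1: descend 0110111010100 ; hops seen [H4,H3] ; pick H3
  Q 110.160.111.76: descend 0110111010100 ; hops seen [H4,H3] ; pick H3
  Q 110.165.41.210: descend 0110111010100101001010011101 ; hops seen [H4,H3,H1] ; pick H1
  Q 110.160.15.27: descend 0110111010100 ; hops seen [H4,H3] ; pick H3
  del 0.0.0.0/0 (clear depth 0)
  del 110.165.41.208/28 (clear depth 28)
  Q 110.160.0.255: descend 0110111010100 ; hops seen [H3] ; pick H3
  add 235.233.253.64/28 -> H6 at depth 28
  add 110.165.41.220/32 -> H3 at depth 32
  del 235.233.253.64/28 (clear depth 28)
  Q 194.208.0.33: descend 110000101101 ; hops seen [H2] ; pick H2
  add 110.165.32.0/20 -> H6 at depth 20
  add 110.165.0.0/16 -> H4 at depth 16
  add 110.165.0.0/16 -> H2 at depth 16
  del 110.160.0.0/12 (clear depth 12)

== LOOKUPS ==
["H2","H2","H2","H2","H1","H3","H3","H1","H3","H3","H2"]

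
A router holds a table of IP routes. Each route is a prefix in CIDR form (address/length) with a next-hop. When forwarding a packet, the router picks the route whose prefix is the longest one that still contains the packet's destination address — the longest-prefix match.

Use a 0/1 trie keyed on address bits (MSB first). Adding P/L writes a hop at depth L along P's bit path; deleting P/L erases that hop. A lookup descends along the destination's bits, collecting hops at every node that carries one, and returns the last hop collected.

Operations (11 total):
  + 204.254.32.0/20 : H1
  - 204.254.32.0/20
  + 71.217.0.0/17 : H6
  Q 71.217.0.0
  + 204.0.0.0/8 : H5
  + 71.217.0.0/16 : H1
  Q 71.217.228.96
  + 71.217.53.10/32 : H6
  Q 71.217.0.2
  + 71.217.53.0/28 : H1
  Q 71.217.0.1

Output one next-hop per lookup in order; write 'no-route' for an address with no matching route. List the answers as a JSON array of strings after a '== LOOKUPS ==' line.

Apply in order:
  add 204.254.32.0/20 -> H1 at depth 20
  del 204.254.32.0/20 (clear depth 20)
  add 71.217.0.0/17 -> H6 at depth 17
  lookup 71.217.0.0: bits 01000111110110010 walk d0:-→d1:-→d2:-→d3:-→d4:-→d5:-→d6:-→d7:-→d8:-→d9:-→d10:-→d11:-→d12:-→d13:-→d14:-→d15:-→d16:-→d17:H6 -> H6
  add 204.0.0.0/8 -> H5 at depth 8
  add 71.217.0.0/16 -> H1 at depth 16
  lookup 71.217.228.96: bits 0100011111011001 walk d0:-→d1:-→d2:-→d3:-→d4:-→d5:-→d6:-→d7:-→d8:-→d9:-→d10:-→d11:-→d12:-→d13:-→d14:-→d15:-→d16:H1 -> H1
  add 71.217.53.10/32 -> H6 at depth 32
  lookup 71.217.0.2: bits 010001111101100100 walk d0:-→d1:-→d2:-→d3:-→d4:-→d5:-→d6:-→d7:-→d8:-→d9:-→d10:-→d11:-→d12:-→d13:-→d14:-→d15:-→d16:H1→d17:H6→d18:- -> H6
  add 71.217.53.0/28 -> H1 at depth 28
  lookup 71.217.0.1: bits 010001111101100100 walk d0:-→d1:-→d2:-→d3:-→d4:-→d5:-→d6:-→d7:-→d8:-→d9:-→d10:-→d11:-→d12:-→d13:-→d14:-→d15:-→d16:H1→d17:H6→d18:- -> H6

== LOOKUPS ==
["H6","H1","H6","H6"]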